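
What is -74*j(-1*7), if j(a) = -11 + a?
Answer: 1332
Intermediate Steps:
-74*j(-1*7) = -74*(-11 - 1*7) = -74*(-11 - 7) = -74*(-18) = 1332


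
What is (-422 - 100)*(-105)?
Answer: 54810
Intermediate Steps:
(-422 - 100)*(-105) = -522*(-105) = 54810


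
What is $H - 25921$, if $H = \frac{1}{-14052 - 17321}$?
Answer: $- \frac{813219534}{31373} \approx -25921.0$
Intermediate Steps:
$H = - \frac{1}{31373}$ ($H = \frac{1}{-31373} = - \frac{1}{31373} \approx -3.1875 \cdot 10^{-5}$)
$H - 25921 = - \frac{1}{31373} - 25921 = - \frac{813219534}{31373}$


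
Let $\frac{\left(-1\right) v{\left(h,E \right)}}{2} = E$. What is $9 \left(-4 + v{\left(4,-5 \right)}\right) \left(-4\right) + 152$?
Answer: $-64$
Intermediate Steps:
$v{\left(h,E \right)} = - 2 E$
$9 \left(-4 + v{\left(4,-5 \right)}\right) \left(-4\right) + 152 = 9 \left(-4 - -10\right) \left(-4\right) + 152 = 9 \left(-4 + 10\right) \left(-4\right) + 152 = 9 \cdot 6 \left(-4\right) + 152 = 9 \left(-24\right) + 152 = -216 + 152 = -64$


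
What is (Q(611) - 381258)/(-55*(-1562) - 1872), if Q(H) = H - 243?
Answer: -190445/42019 ≈ -4.5324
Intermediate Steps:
Q(H) = -243 + H
(Q(611) - 381258)/(-55*(-1562) - 1872) = ((-243 + 611) - 381258)/(-55*(-1562) - 1872) = (368 - 381258)/(85910 - 1872) = -380890/84038 = -380890*1/84038 = -190445/42019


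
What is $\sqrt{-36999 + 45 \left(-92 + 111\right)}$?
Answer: $12 i \sqrt{251} \approx 190.12 i$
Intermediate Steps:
$\sqrt{-36999 + 45 \left(-92 + 111\right)} = \sqrt{-36999 + 45 \cdot 19} = \sqrt{-36999 + 855} = \sqrt{-36144} = 12 i \sqrt{251}$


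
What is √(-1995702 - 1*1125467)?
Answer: I*√3121169 ≈ 1766.7*I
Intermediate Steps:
√(-1995702 - 1*1125467) = √(-1995702 - 1125467) = √(-3121169) = I*√3121169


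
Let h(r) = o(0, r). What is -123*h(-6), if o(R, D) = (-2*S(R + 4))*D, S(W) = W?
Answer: -5904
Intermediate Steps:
o(R, D) = D*(-8 - 2*R) (o(R, D) = (-2*(R + 4))*D = (-2*(4 + R))*D = (-8 - 2*R)*D = D*(-8 - 2*R))
h(r) = -8*r (h(r) = -2*r*(4 + 0) = -2*r*4 = -8*r)
-123*h(-6) = -(-984)*(-6) = -123*48 = -5904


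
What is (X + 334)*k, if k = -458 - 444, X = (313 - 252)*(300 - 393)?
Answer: 4815778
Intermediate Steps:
X = -5673 (X = 61*(-93) = -5673)
k = -902
(X + 334)*k = (-5673 + 334)*(-902) = -5339*(-902) = 4815778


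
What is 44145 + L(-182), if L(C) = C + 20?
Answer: 43983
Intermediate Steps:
L(C) = 20 + C
44145 + L(-182) = 44145 + (20 - 182) = 44145 - 162 = 43983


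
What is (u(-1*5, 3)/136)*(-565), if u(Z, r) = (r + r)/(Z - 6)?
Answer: 1695/748 ≈ 2.2660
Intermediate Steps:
u(Z, r) = 2*r/(-6 + Z) (u(Z, r) = (2*r)/(-6 + Z) = 2*r/(-6 + Z))
(u(-1*5, 3)/136)*(-565) = ((2*3/(-6 - 1*5))/136)*(-565) = ((2*3/(-6 - 5))*(1/136))*(-565) = ((2*3/(-11))*(1/136))*(-565) = ((2*3*(-1/11))*(1/136))*(-565) = -6/11*1/136*(-565) = -3/748*(-565) = 1695/748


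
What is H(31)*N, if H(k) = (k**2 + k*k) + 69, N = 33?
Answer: 65703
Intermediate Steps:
H(k) = 69 + 2*k**2 (H(k) = (k**2 + k**2) + 69 = 2*k**2 + 69 = 69 + 2*k**2)
H(31)*N = (69 + 2*31**2)*33 = (69 + 2*961)*33 = (69 + 1922)*33 = 1991*33 = 65703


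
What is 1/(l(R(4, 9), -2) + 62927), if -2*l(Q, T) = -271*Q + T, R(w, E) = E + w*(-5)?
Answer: 2/122875 ≈ 1.6277e-5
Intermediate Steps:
R(w, E) = E - 5*w
l(Q, T) = -T/2 + 271*Q/2 (l(Q, T) = -(-271*Q + T)/2 = -(T - 271*Q)/2 = -T/2 + 271*Q/2)
1/(l(R(4, 9), -2) + 62927) = 1/((-1/2*(-2) + 271*(9 - 5*4)/2) + 62927) = 1/((1 + 271*(9 - 20)/2) + 62927) = 1/((1 + (271/2)*(-11)) + 62927) = 1/((1 - 2981/2) + 62927) = 1/(-2979/2 + 62927) = 1/(122875/2) = 2/122875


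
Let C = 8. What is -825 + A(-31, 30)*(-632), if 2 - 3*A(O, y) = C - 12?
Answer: -2089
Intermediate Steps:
A(O, y) = 2 (A(O, y) = 2/3 - (8 - 12)/3 = 2/3 - 1/3*(-4) = 2/3 + 4/3 = 2)
-825 + A(-31, 30)*(-632) = -825 + 2*(-632) = -825 - 1264 = -2089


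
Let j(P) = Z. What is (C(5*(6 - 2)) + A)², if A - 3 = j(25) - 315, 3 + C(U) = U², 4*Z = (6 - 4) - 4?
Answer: 28561/4 ≈ 7140.3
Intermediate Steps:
Z = -½ (Z = ((6 - 4) - 4)/4 = (2 - 4)/4 = (¼)*(-2) = -½ ≈ -0.50000)
C(U) = -3 + U²
j(P) = -½
A = -625/2 (A = 3 + (-½ - 315) = 3 - 631/2 = -625/2 ≈ -312.50)
(C(5*(6 - 2)) + A)² = ((-3 + (5*(6 - 2))²) - 625/2)² = ((-3 + (5*4)²) - 625/2)² = ((-3 + 20²) - 625/2)² = ((-3 + 400) - 625/2)² = (397 - 625/2)² = (169/2)² = 28561/4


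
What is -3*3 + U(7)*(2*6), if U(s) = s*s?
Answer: 579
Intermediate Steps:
U(s) = s²
-3*3 + U(7)*(2*6) = -3*3 + 7²*(2*6) = -9 + 49*12 = -9 + 588 = 579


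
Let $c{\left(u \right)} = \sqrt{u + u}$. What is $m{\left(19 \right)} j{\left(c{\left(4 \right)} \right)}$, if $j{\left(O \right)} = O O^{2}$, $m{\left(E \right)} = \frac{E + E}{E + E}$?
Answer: $16 \sqrt{2} \approx 22.627$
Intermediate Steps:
$m{\left(E \right)} = 1$ ($m{\left(E \right)} = \frac{2 E}{2 E} = 2 E \frac{1}{2 E} = 1$)
$c{\left(u \right)} = \sqrt{2} \sqrt{u}$ ($c{\left(u \right)} = \sqrt{2 u} = \sqrt{2} \sqrt{u}$)
$j{\left(O \right)} = O^{3}$
$m{\left(19 \right)} j{\left(c{\left(4 \right)} \right)} = 1 \left(\sqrt{2} \sqrt{4}\right)^{3} = 1 \left(\sqrt{2} \cdot 2\right)^{3} = 1 \left(2 \sqrt{2}\right)^{3} = 1 \cdot 16 \sqrt{2} = 16 \sqrt{2}$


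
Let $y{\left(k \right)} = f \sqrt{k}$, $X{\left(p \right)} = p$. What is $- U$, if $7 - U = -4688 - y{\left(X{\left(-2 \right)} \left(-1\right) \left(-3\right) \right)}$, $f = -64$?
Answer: $-4695 + 64 i \sqrt{6} \approx -4695.0 + 156.77 i$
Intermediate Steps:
$y{\left(k \right)} = - 64 \sqrt{k}$
$U = 4695 - 64 i \sqrt{6}$ ($U = 7 - \left(-4688 - - 64 \sqrt{\left(-2\right) \left(-1\right) \left(-3\right)}\right) = 7 - \left(-4688 - - 64 \sqrt{2 \left(-3\right)}\right) = 7 - \left(-4688 - - 64 \sqrt{-6}\right) = 7 - \left(-4688 - - 64 i \sqrt{6}\right) = 7 - \left(-4688 + 64 i \sqrt{6}\right) = 7 + \left(4688 - 64 i \sqrt{6}\right) = 4695 - 64 i \sqrt{6} \approx 4695.0 - 156.77 i$)
$- U = - (4695 - 64 i \sqrt{6}) = -4695 + 64 i \sqrt{6}$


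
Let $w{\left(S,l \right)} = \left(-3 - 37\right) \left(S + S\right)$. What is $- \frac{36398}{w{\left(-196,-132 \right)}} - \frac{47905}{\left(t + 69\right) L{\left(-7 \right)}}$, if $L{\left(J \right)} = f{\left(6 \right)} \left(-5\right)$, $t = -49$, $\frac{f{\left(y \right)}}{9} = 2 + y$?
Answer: $\frac{152839}{35280} \approx 4.3322$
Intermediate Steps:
$f{\left(y \right)} = 18 + 9 y$ ($f{\left(y \right)} = 9 \left(2 + y\right) = 18 + 9 y$)
$L{\left(J \right)} = -360$ ($L{\left(J \right)} = \left(18 + 9 \cdot 6\right) \left(-5\right) = \left(18 + 54\right) \left(-5\right) = 72 \left(-5\right) = -360$)
$w{\left(S,l \right)} = - 80 S$ ($w{\left(S,l \right)} = - 40 \cdot 2 S = - 80 S$)
$- \frac{36398}{w{\left(-196,-132 \right)}} - \frac{47905}{\left(t + 69\right) L{\left(-7 \right)}} = - \frac{36398}{\left(-80\right) \left(-196\right)} - \frac{47905}{\left(-49 + 69\right) \left(-360\right)} = - \frac{36398}{15680} - \frac{47905}{20 \left(-360\right)} = \left(-36398\right) \frac{1}{15680} - \frac{47905}{-7200} = - \frac{18199}{7840} - - \frac{9581}{1440} = - \frac{18199}{7840} + \frac{9581}{1440} = \frac{152839}{35280}$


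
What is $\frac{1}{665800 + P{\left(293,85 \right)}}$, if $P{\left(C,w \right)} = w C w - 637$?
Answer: $\frac{1}{2782088} \approx 3.5944 \cdot 10^{-7}$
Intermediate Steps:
$P{\left(C,w \right)} = -637 + C w^{2}$ ($P{\left(C,w \right)} = C w w - 637 = C w^{2} - 637 = -637 + C w^{2}$)
$\frac{1}{665800 + P{\left(293,85 \right)}} = \frac{1}{665800 - \left(637 - 293 \cdot 85^{2}\right)} = \frac{1}{665800 + \left(-637 + 293 \cdot 7225\right)} = \frac{1}{665800 + \left(-637 + 2116925\right)} = \frac{1}{665800 + 2116288} = \frac{1}{2782088}$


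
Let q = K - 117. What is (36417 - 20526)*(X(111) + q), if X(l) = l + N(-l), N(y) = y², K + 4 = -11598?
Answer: 11330283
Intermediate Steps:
K = -11602 (K = -4 - 11598 = -11602)
q = -11719 (q = -11602 - 117 = -11719)
X(l) = l + l² (X(l) = l + (-l)² = l + l²)
(36417 - 20526)*(X(111) + q) = (36417 - 20526)*(111*(1 + 111) - 11719) = 15891*(111*112 - 11719) = 15891*(12432 - 11719) = 15891*713 = 11330283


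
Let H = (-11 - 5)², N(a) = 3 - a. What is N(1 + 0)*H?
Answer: 512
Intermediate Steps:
H = 256 (H = (-16)² = 256)
N(1 + 0)*H = (3 - (1 + 0))*256 = (3 - 1*1)*256 = (3 - 1)*256 = 2*256 = 512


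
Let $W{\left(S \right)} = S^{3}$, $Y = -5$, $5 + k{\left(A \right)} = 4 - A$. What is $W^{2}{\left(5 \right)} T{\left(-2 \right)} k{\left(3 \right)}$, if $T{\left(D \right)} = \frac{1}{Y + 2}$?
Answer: $\frac{62500}{3} \approx 20833.0$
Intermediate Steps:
$k{\left(A \right)} = -1 - A$ ($k{\left(A \right)} = -5 - \left(-4 + A\right) = -1 - A$)
$T{\left(D \right)} = - \frac{1}{3}$ ($T{\left(D \right)} = \frac{1}{-5 + 2} = \frac{1}{-3} = - \frac{1}{3}$)
$W^{2}{\left(5 \right)} T{\left(-2 \right)} k{\left(3 \right)} = \left(5^{3}\right)^{2} \left(- \frac{-1 - 3}{3}\right) = 125^{2} \left(- \frac{-1 - 3}{3}\right) = 15625 \left(\left(- \frac{1}{3}\right) \left(-4\right)\right) = 15625 \cdot \frac{4}{3} = \frac{62500}{3}$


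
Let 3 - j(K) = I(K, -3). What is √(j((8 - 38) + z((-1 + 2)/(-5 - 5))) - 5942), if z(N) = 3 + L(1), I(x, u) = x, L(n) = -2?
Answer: I*√5910 ≈ 76.876*I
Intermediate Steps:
z(N) = 1 (z(N) = 3 - 2 = 1)
j(K) = 3 - K
√(j((8 - 38) + z((-1 + 2)/(-5 - 5))) - 5942) = √((3 - ((8 - 38) + 1)) - 5942) = √((3 - (-30 + 1)) - 5942) = √((3 - 1*(-29)) - 5942) = √((3 + 29) - 5942) = √(32 - 5942) = √(-5910) = I*√5910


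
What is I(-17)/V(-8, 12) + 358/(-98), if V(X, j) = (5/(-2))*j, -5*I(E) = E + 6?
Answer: -27389/7350 ≈ -3.7264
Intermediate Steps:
I(E) = -6/5 - E/5 (I(E) = -(E + 6)/5 = -(6 + E)/5 = -6/5 - E/5)
V(X, j) = -5*j/2 (V(X, j) = (-1/2*5)*j = -5*j/2)
I(-17)/V(-8, 12) + 358/(-98) = (-6/5 - 1/5*(-17))/((-5/2*12)) + 358/(-98) = (-6/5 + 17/5)/(-30) + 358*(-1/98) = (11/5)*(-1/30) - 179/49 = -11/150 - 179/49 = -27389/7350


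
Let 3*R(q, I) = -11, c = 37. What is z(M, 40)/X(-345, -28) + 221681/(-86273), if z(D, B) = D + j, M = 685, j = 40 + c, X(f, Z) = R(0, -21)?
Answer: -585509/2783 ≈ -210.39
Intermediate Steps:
R(q, I) = -11/3 (R(q, I) = (1/3)*(-11) = -11/3)
X(f, Z) = -11/3
j = 77 (j = 40 + 37 = 77)
z(D, B) = 77 + D (z(D, B) = D + 77 = 77 + D)
z(M, 40)/X(-345, -28) + 221681/(-86273) = (77 + 685)/(-11/3) + 221681/(-86273) = 762*(-3/11) + 221681*(-1/86273) = -2286/11 - 7151/2783 = -585509/2783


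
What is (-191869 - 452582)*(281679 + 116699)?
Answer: -256735100478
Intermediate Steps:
(-191869 - 452582)*(281679 + 116699) = -644451*398378 = -256735100478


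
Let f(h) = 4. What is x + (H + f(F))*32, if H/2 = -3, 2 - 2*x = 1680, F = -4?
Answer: -903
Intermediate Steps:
x = -839 (x = 1 - 1/2*1680 = 1 - 840 = -839)
H = -6 (H = 2*(-3) = -6)
x + (H + f(F))*32 = -839 + (-6 + 4)*32 = -839 - 2*32 = -839 - 64 = -903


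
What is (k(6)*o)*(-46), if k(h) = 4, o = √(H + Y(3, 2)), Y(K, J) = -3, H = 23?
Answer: -368*√5 ≈ -822.87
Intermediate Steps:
o = 2*√5 (o = √(23 - 3) = √20 = 2*√5 ≈ 4.4721)
(k(6)*o)*(-46) = (4*(2*√5))*(-46) = (8*√5)*(-46) = -368*√5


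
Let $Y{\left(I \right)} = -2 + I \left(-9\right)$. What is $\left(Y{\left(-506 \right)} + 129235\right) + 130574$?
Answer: $264361$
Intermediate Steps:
$Y{\left(I \right)} = -2 - 9 I$
$\left(Y{\left(-506 \right)} + 129235\right) + 130574 = \left(\left(-2 - -4554\right) + 129235\right) + 130574 = \left(\left(-2 + 4554\right) + 129235\right) + 130574 = \left(4552 + 129235\right) + 130574 = 133787 + 130574 = 264361$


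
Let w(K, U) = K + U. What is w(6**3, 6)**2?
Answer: 49284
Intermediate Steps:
w(6**3, 6)**2 = (6**3 + 6)**2 = (216 + 6)**2 = 222**2 = 49284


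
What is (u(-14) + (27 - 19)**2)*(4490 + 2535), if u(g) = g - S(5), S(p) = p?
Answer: 316125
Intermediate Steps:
u(g) = -5 + g (u(g) = g - 1*5 = g - 5 = -5 + g)
(u(-14) + (27 - 19)**2)*(4490 + 2535) = ((-5 - 14) + (27 - 19)**2)*(4490 + 2535) = (-19 + 8**2)*7025 = (-19 + 64)*7025 = 45*7025 = 316125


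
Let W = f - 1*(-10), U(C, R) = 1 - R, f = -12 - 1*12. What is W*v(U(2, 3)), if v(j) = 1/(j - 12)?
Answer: 1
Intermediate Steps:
f = -24 (f = -12 - 12 = -24)
v(j) = 1/(-12 + j)
W = -14 (W = -24 - 1*(-10) = -24 + 10 = -14)
W*v(U(2, 3)) = -14/(-12 + (1 - 1*3)) = -14/(-12 + (1 - 3)) = -14/(-12 - 2) = -14/(-14) = -14*(-1/14) = 1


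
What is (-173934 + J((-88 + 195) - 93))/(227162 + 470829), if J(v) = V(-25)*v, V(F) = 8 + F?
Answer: -174172/697991 ≈ -0.24953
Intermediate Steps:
J(v) = -17*v (J(v) = (8 - 25)*v = -17*v)
(-173934 + J((-88 + 195) - 93))/(227162 + 470829) = (-173934 - 17*((-88 + 195) - 93))/(227162 + 470829) = (-173934 - 17*(107 - 93))/697991 = (-173934 - 17*14)*(1/697991) = (-173934 - 238)*(1/697991) = -174172*1/697991 = -174172/697991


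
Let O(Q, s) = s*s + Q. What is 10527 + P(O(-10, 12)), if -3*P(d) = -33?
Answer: 10538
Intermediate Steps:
O(Q, s) = Q + s² (O(Q, s) = s² + Q = Q + s²)
P(d) = 11 (P(d) = -⅓*(-33) = 11)
10527 + P(O(-10, 12)) = 10527 + 11 = 10538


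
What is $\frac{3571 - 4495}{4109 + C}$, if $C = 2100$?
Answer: $- \frac{132}{887} \approx -0.14882$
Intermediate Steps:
$\frac{3571 - 4495}{4109 + C} = \frac{3571 - 4495}{4109 + 2100} = - \frac{924}{6209} = \left(-924\right) \frac{1}{6209} = - \frac{132}{887}$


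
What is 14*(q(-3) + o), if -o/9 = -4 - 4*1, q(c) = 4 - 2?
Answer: 1036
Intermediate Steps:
q(c) = 2
o = 72 (o = -9*(-4 - 4*1) = -9*(-4 - 4) = -9*(-8) = 72)
14*(q(-3) + o) = 14*(2 + 72) = 14*74 = 1036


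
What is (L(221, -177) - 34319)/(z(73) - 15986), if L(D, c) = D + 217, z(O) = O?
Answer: 33881/15913 ≈ 2.1291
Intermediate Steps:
L(D, c) = 217 + D
(L(221, -177) - 34319)/(z(73) - 15986) = ((217 + 221) - 34319)/(73 - 15986) = (438 - 34319)/(-15913) = -33881*(-1/15913) = 33881/15913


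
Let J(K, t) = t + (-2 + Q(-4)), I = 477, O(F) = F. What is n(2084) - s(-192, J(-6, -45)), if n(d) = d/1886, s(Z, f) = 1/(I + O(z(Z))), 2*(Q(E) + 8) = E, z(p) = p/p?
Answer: 497133/450754 ≈ 1.1029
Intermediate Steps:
z(p) = 1
Q(E) = -8 + E/2
J(K, t) = -12 + t (J(K, t) = t + (-2 + (-8 + (1/2)*(-4))) = t + (-2 + (-8 - 2)) = t + (-2 - 10) = t - 12 = -12 + t)
s(Z, f) = 1/478 (s(Z, f) = 1/(477 + 1) = 1/478)
n(d) = d/1886 (n(d) = d*(1/1886) = d/1886)
n(2084) - s(-192, J(-6, -45)) = (1/1886)*2084 - 1*1/478 = 1042/943 - 1/478 = 497133/450754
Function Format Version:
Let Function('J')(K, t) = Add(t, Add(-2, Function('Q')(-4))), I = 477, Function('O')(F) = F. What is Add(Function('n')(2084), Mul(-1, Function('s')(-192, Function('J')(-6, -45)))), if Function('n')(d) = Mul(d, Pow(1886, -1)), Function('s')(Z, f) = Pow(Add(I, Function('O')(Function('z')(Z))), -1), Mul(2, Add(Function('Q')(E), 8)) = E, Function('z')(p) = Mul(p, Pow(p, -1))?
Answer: Rational(497133, 450754) ≈ 1.1029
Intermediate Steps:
Function('z')(p) = 1
Function('Q')(E) = Add(-8, Mul(Rational(1, 2), E))
Function('J')(K, t) = Add(-12, t) (Function('J')(K, t) = Add(t, Add(-2, Add(-8, Mul(Rational(1, 2), -4)))) = Add(t, Add(-2, Add(-8, -2))) = Add(t, Add(-2, -10)) = Add(t, -12) = Add(-12, t))
Function('s')(Z, f) = Rational(1, 478) (Function('s')(Z, f) = Pow(Add(477, 1), -1) = Pow(478, -1) = Rational(1, 478))
Function('n')(d) = Mul(Rational(1, 1886), d) (Function('n')(d) = Mul(d, Rational(1, 1886)) = Mul(Rational(1, 1886), d))
Add(Function('n')(2084), Mul(-1, Function('s')(-192, Function('J')(-6, -45)))) = Add(Mul(Rational(1, 1886), 2084), Mul(-1, Rational(1, 478))) = Add(Rational(1042, 943), Rational(-1, 478)) = Rational(497133, 450754)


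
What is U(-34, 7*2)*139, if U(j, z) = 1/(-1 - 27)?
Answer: -139/28 ≈ -4.9643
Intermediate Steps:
U(j, z) = -1/28 (U(j, z) = 1/(-28) = -1/28)
U(-34, 7*2)*139 = -1/28*139 = -139/28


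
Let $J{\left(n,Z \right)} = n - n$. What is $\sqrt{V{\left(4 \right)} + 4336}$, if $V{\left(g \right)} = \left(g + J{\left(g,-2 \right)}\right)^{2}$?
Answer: $16 \sqrt{17} \approx 65.97$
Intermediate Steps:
$J{\left(n,Z \right)} = 0$
$V{\left(g \right)} = g^{2}$ ($V{\left(g \right)} = \left(g + 0\right)^{2} = g^{2}$)
$\sqrt{V{\left(4 \right)} + 4336} = \sqrt{4^{2} + 4336} = \sqrt{16 + 4336} = \sqrt{4352} = 16 \sqrt{17}$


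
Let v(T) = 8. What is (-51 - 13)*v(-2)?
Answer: -512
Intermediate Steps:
(-51 - 13)*v(-2) = (-51 - 13)*8 = -64*8 = -512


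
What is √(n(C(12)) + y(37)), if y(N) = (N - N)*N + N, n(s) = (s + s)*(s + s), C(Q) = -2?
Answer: √53 ≈ 7.2801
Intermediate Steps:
n(s) = 4*s² (n(s) = (2*s)*(2*s) = 4*s²)
y(N) = N (y(N) = 0*N + N = 0 + N = N)
√(n(C(12)) + y(37)) = √(4*(-2)² + 37) = √(4*4 + 37) = √(16 + 37) = √53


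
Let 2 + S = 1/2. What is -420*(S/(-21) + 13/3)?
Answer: -1850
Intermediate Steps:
S = -3/2 (S = -2 + 1/2 = -3/2 ≈ -1.5000)
-420*(S/(-21) + 13/3) = -420*(-3/2/(-21) + 13/3) = -420*(-3/2*(-1/21) + 13*(1/3)) = -420*(1/14 + 13/3) = -420*185/42 = -105*370/21 = -1850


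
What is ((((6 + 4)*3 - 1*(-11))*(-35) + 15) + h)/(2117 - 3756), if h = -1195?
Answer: 2615/1639 ≈ 1.5955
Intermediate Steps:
((((6 + 4)*3 - 1*(-11))*(-35) + 15) + h)/(2117 - 3756) = ((((6 + 4)*3 - 1*(-11))*(-35) + 15) - 1195)/(2117 - 3756) = (((10*3 + 11)*(-35) + 15) - 1195)/(-1639) = (((30 + 11)*(-35) + 15) - 1195)*(-1/1639) = ((41*(-35) + 15) - 1195)*(-1/1639) = ((-1435 + 15) - 1195)*(-1/1639) = (-1420 - 1195)*(-1/1639) = -2615*(-1/1639) = 2615/1639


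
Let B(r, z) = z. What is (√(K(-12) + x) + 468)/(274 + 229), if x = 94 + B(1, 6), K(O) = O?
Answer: 468/503 + 2*√22/503 ≈ 0.94907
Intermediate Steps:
x = 100 (x = 94 + 6 = 100)
(√(K(-12) + x) + 468)/(274 + 229) = (√(-12 + 100) + 468)/(274 + 229) = (√88 + 468)/503 = (2*√22 + 468)*(1/503) = (468 + 2*√22)*(1/503) = 468/503 + 2*√22/503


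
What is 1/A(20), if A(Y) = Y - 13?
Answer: ⅐ ≈ 0.14286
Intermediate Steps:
A(Y) = -13 + Y
1/A(20) = 1/(-13 + 20) = 1/7 = ⅐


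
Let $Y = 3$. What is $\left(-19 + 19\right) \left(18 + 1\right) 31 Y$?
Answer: $0$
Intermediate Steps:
$\left(-19 + 19\right) \left(18 + 1\right) 31 Y = \left(-19 + 19\right) \left(18 + 1\right) 31 \cdot 3 = 0 \cdot 19 \cdot 31 \cdot 3 = 0 \cdot 31 \cdot 3 = 0 \cdot 3 = 0$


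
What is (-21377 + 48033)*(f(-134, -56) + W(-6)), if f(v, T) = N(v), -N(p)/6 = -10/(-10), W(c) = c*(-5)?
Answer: 639744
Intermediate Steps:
W(c) = -5*c
N(p) = -6 (N(p) = -(-60)/(-10) = -(-60)*(-1)/10 = -6*1 = -6)
f(v, T) = -6
(-21377 + 48033)*(f(-134, -56) + W(-6)) = (-21377 + 48033)*(-6 - 5*(-6)) = 26656*(-6 + 30) = 26656*24 = 639744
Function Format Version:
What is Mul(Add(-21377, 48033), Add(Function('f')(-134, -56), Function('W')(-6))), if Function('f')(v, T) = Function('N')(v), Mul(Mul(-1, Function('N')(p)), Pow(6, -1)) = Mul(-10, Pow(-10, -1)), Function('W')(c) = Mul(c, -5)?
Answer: 639744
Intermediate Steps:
Function('W')(c) = Mul(-5, c)
Function('N')(p) = -6 (Function('N')(p) = Mul(-6, Mul(-10, Pow(-10, -1))) = Mul(-6, Mul(-10, Rational(-1, 10))) = Mul(-6, 1) = -6)
Function('f')(v, T) = -6
Mul(Add(-21377, 48033), Add(Function('f')(-134, -56), Function('W')(-6))) = Mul(Add(-21377, 48033), Add(-6, Mul(-5, -6))) = Mul(26656, Add(-6, 30)) = Mul(26656, 24) = 639744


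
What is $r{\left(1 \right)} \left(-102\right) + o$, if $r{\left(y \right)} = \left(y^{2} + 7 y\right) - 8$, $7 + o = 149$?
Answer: $142$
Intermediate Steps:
$o = 142$ ($o = -7 + 149 = 142$)
$r{\left(y \right)} = -8 + y^{2} + 7 y$
$r{\left(1 \right)} \left(-102\right) + o = \left(-8 + 1^{2} + 7 \cdot 1\right) \left(-102\right) + 142 = \left(-8 + 1 + 7\right) \left(-102\right) + 142 = 0 \left(-102\right) + 142 = 0 + 142 = 142$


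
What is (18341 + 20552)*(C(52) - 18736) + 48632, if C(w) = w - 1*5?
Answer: -726822645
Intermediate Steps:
C(w) = -5 + w (C(w) = w - 5 = -5 + w)
(18341 + 20552)*(C(52) - 18736) + 48632 = (18341 + 20552)*((-5 + 52) - 18736) + 48632 = 38893*(47 - 18736) + 48632 = 38893*(-18689) + 48632 = -726871277 + 48632 = -726822645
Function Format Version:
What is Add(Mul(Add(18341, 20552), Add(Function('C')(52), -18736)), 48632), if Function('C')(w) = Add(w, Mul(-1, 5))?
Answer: -726822645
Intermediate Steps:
Function('C')(w) = Add(-5, w) (Function('C')(w) = Add(w, -5) = Add(-5, w))
Add(Mul(Add(18341, 20552), Add(Function('C')(52), -18736)), 48632) = Add(Mul(Add(18341, 20552), Add(Add(-5, 52), -18736)), 48632) = Add(Mul(38893, Add(47, -18736)), 48632) = Add(Mul(38893, -18689), 48632) = Add(-726871277, 48632) = -726822645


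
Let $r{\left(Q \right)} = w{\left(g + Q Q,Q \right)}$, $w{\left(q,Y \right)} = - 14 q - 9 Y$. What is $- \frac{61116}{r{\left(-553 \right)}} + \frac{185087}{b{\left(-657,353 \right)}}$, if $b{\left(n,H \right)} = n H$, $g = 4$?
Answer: $- \frac{777332888399}{991788124005} \approx -0.78377$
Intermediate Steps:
$r{\left(Q \right)} = -56 - 14 Q^{2} - 9 Q$ ($r{\left(Q \right)} = - 14 \left(4 + Q Q\right) - 9 Q = - 14 \left(4 + Q^{2}\right) - 9 Q = \left(-56 - 14 Q^{2}\right) - 9 Q = -56 - 14 Q^{2} - 9 Q$)
$b{\left(n,H \right)} = H n$
$- \frac{61116}{r{\left(-553 \right)}} + \frac{185087}{b{\left(-657,353 \right)}} = - \frac{61116}{-56 - 14 \left(-553\right)^{2} - -4977} + \frac{185087}{353 \left(-657\right)} = - \frac{61116}{-56 - 4281326 + 4977} + \frac{185087}{-231921} = - \frac{61116}{-56 - 4281326 + 4977} + 185087 \left(- \frac{1}{231921}\right) = - \frac{61116}{-4276405} - \frac{185087}{231921} = \left(-61116\right) \left(- \frac{1}{4276405}\right) - \frac{185087}{231921} = \frac{61116}{4276405} - \frac{185087}{231921} = - \frac{777332888399}{991788124005}$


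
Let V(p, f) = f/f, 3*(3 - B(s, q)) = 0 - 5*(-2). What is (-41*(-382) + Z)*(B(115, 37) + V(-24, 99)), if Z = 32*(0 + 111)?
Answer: 38428/3 ≈ 12809.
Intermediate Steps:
B(s, q) = -⅓ (B(s, q) = 3 - (0 - 5*(-2))/3 = 3 - (0 + 10)/3 = 3 - ⅓*10 = 3 - 10/3 = -⅓)
Z = 3552 (Z = 32*111 = 3552)
V(p, f) = 1
(-41*(-382) + Z)*(B(115, 37) + V(-24, 99)) = (-41*(-382) + 3552)*(-⅓ + 1) = (15662 + 3552)*(⅔) = 19214*(⅔) = 38428/3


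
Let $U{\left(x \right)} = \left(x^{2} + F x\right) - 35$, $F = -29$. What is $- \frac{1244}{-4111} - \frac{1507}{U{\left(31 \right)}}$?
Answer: $- \frac{6161689}{110997} \approx -55.512$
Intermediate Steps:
$U{\left(x \right)} = -35 + x^{2} - 29 x$ ($U{\left(x \right)} = \left(x^{2} - 29 x\right) - 35 = -35 + x^{2} - 29 x$)
$- \frac{1244}{-4111} - \frac{1507}{U{\left(31 \right)}} = - \frac{1244}{-4111} - \frac{1507}{-35 + 31^{2} - 899} = \left(-1244\right) \left(- \frac{1}{4111}\right) - \frac{1507}{-35 + 961 - 899} = \frac{1244}{4111} - \frac{1507}{27} = - \frac{6161689}{110997}$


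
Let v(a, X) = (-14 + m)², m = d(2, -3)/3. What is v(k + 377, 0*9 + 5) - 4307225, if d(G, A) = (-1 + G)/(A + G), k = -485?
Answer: -38763176/9 ≈ -4.3070e+6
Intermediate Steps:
d(G, A) = (-1 + G)/(A + G)
m = -⅓ (m = ((-1 + 2)/(-3 + 2))/3 = (1/(-1))*(⅓) = -1*1*(⅓) = -1*⅓ = -⅓ ≈ -0.33333)
v(a, X) = 1849/9 (v(a, X) = (-14 - ⅓)² = (-43/3)² = 1849/9)
v(k + 377, 0*9 + 5) - 4307225 = 1849/9 - 4307225 = -38763176/9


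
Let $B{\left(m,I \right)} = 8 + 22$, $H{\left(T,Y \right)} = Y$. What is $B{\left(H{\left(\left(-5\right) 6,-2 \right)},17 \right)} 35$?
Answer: $1050$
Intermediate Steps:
$B{\left(m,I \right)} = 30$
$B{\left(H{\left(\left(-5\right) 6,-2 \right)},17 \right)} 35 = 30 \cdot 35 = 1050$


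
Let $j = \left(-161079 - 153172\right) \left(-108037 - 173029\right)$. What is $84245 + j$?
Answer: $88325355811$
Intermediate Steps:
$j = 88325271566$ ($j = \left(-314251\right) \left(-281066\right) = 88325271566$)
$84245 + j = 84245 + 88325271566 = 88325355811$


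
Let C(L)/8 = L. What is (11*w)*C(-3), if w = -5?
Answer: 1320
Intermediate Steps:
C(L) = 8*L
(11*w)*C(-3) = (11*(-5))*(8*(-3)) = -55*(-24) = 1320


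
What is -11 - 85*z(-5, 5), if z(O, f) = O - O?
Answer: -11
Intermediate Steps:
z(O, f) = 0
-11 - 85*z(-5, 5) = -11 - 85*0 = -11 + 0 = -11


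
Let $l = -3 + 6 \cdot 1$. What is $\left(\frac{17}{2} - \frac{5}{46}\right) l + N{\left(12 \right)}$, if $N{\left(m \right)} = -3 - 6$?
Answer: $\frac{372}{23} \approx 16.174$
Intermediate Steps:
$l = 3$ ($l = -3 + 6 = 3$)
$N{\left(m \right)} = -9$ ($N{\left(m \right)} = -3 - 6 = -9$)
$\left(\frac{17}{2} - \frac{5}{46}\right) l + N{\left(12 \right)} = \left(\frac{17}{2} - \frac{5}{46}\right) 3 - 9 = \frac{193}{23} \cdot 3 - 9 = \frac{579}{23} - 9 = \frac{372}{23}$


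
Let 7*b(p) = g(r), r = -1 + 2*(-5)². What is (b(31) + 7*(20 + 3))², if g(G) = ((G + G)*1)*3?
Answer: 41209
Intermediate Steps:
r = 49 (r = -1 + 2*25 = -1 + 50 = 49)
g(G) = 6*G (g(G) = ((2*G)*1)*3 = (2*G)*3 = 6*G)
b(p) = 42 (b(p) = (6*49)/7 = (⅐)*294 = 42)
(b(31) + 7*(20 + 3))² = (42 + 7*(20 + 3))² = (42 + 7*23)² = (42 + 161)² = 203² = 41209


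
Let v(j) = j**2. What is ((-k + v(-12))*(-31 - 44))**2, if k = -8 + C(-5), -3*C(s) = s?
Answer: 127125625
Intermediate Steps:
C(s) = -s/3
k = -19/3 (k = -8 - 1/3*(-5) = -4*2 + 5/3 = -8 + 5/3 = -19/3 ≈ -6.3333)
((-k + v(-12))*(-31 - 44))**2 = ((-1*(-19/3) + (-12)**2)*(-31 - 44))**2 = ((19/3 + 144)*(-75))**2 = ((451/3)*(-75))**2 = (-11275)**2 = 127125625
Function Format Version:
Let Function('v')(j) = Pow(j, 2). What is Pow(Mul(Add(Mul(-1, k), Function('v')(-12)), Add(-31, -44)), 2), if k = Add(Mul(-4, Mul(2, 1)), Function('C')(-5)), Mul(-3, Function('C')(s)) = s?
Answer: 127125625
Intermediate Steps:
Function('C')(s) = Mul(Rational(-1, 3), s)
k = Rational(-19, 3) (k = Add(Mul(-4, Mul(2, 1)), Mul(Rational(-1, 3), -5)) = Add(Mul(-4, 2), Rational(5, 3)) = Add(-8, Rational(5, 3)) = Rational(-19, 3) ≈ -6.3333)
Pow(Mul(Add(Mul(-1, k), Function('v')(-12)), Add(-31, -44)), 2) = Pow(Mul(Add(Mul(-1, Rational(-19, 3)), Pow(-12, 2)), Add(-31, -44)), 2) = Pow(Mul(Add(Rational(19, 3), 144), -75), 2) = Pow(Mul(Rational(451, 3), -75), 2) = Pow(-11275, 2) = 127125625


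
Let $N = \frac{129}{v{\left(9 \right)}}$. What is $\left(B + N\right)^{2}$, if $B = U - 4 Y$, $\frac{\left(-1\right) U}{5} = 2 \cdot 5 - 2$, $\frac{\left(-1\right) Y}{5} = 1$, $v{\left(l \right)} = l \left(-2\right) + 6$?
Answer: $\frac{15129}{16} \approx 945.56$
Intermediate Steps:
$v{\left(l \right)} = 6 - 2 l$ ($v{\left(l \right)} = - 2 l + 6 = 6 - 2 l$)
$Y = -5$ ($Y = \left(-5\right) 1 = -5$)
$U = -40$ ($U = - 5 \left(2 \cdot 5 - 2\right) = - 5 \left(10 - 2\right) = \left(-5\right) 8 = -40$)
$B = -20$ ($B = -40 - -20 = -40 + 20 = -20$)
$N = - \frac{43}{4}$ ($N = \frac{129}{6 - 18} = \frac{129}{-12} = 129 \left(- \frac{1}{12}\right) = - \frac{43}{4} \approx -10.75$)
$\left(B + N\right)^{2} = \left(-20 - \frac{43}{4}\right)^{2} = \left(- \frac{123}{4}\right)^{2} = \frac{15129}{16}$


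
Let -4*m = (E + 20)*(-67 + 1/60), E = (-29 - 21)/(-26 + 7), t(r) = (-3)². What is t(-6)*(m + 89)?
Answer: 640203/152 ≈ 4211.9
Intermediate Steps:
t(r) = 9
E = 50/19 (E = -50/(-19) = -50*(-1/19) = 50/19 ≈ 2.6316)
m = 172817/456 (m = -(50/19 + 20)*(-67 + 1/60)/4 = -215*(-67 + 1/60)/38 = -215*(-4019)/(38*60) = -¼*(-172817/114) = 172817/456 ≈ 378.98)
t(-6)*(m + 89) = 9*(172817/456 + 89) = 9*(213401/456) = 640203/152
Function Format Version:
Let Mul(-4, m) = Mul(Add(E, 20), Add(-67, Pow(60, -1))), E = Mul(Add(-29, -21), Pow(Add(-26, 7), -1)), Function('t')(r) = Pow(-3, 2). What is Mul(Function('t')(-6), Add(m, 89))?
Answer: Rational(640203, 152) ≈ 4211.9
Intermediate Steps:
Function('t')(r) = 9
E = Rational(50, 19) (E = Mul(-50, Pow(-19, -1)) = Mul(-50, Rational(-1, 19)) = Rational(50, 19) ≈ 2.6316)
m = Rational(172817, 456) (m = Mul(Rational(-1, 4), Mul(Add(Rational(50, 19), 20), Add(-67, Pow(60, -1)))) = Mul(Rational(-1, 4), Mul(Rational(430, 19), Add(-67, Rational(1, 60)))) = Mul(Rational(-1, 4), Mul(Rational(430, 19), Rational(-4019, 60))) = Mul(Rational(-1, 4), Rational(-172817, 114)) = Rational(172817, 456) ≈ 378.98)
Mul(Function('t')(-6), Add(m, 89)) = Mul(9, Add(Rational(172817, 456), 89)) = Mul(9, Rational(213401, 456)) = Rational(640203, 152)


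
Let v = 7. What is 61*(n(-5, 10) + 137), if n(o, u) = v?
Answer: 8784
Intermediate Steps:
n(o, u) = 7
61*(n(-5, 10) + 137) = 61*(7 + 137) = 61*144 = 8784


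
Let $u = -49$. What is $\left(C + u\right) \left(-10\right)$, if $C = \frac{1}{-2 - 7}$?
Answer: $\frac{4420}{9} \approx 491.11$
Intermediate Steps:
$C = - \frac{1}{9}$ ($C = \frac{1}{-9} = - \frac{1}{9} \approx -0.11111$)
$\left(C + u\right) \left(-10\right) = \left(- \frac{1}{9} - 49\right) \left(-10\right) = \left(- \frac{442}{9}\right) \left(-10\right) = \frac{4420}{9}$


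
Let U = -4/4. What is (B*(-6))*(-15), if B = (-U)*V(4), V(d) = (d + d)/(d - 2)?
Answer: 360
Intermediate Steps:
V(d) = 2*d/(-2 + d) (V(d) = (2*d)/(-2 + d) = 2*d/(-2 + d))
U = -1 (U = -4*¼ = -1)
B = 4 (B = (-1*(-1))*(2*4/(-2 + 4)) = 1*(2*4/2) = 1*(2*4*(½)) = 1*4 = 4)
(B*(-6))*(-15) = (4*(-6))*(-15) = -24*(-15) = 360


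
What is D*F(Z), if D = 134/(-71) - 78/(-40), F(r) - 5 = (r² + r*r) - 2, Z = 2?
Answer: 979/1420 ≈ 0.68944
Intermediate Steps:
F(r) = 3 + 2*r² (F(r) = 5 + ((r² + r*r) - 2) = 5 + ((r² + r²) - 2) = 5 + (2*r² - 2) = 5 + (-2 + 2*r²) = 3 + 2*r²)
D = 89/1420 (D = 134*(-1/71) - 78*(-1/40) = -134/71 + 39/20 = 89/1420 ≈ 0.062676)
D*F(Z) = 89*(3 + 2*2²)/1420 = 89*(3 + 2*4)/1420 = 89*(3 + 8)/1420 = (89/1420)*11 = 979/1420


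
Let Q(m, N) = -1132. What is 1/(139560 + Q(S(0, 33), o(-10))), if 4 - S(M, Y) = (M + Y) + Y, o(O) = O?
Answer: 1/138428 ≈ 7.2240e-6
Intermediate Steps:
S(M, Y) = 4 - M - 2*Y (S(M, Y) = 4 - ((M + Y) + Y) = 4 - (M + 2*Y) = 4 + (-M - 2*Y) = 4 - M - 2*Y)
1/(139560 + Q(S(0, 33), o(-10))) = 1/(139560 - 1132) = 1/138428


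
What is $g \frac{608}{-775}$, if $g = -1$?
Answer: $\frac{608}{775} \approx 0.78452$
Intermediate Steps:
$g \frac{608}{-775} = - \frac{608}{-775} = - \frac{608 \left(-1\right)}{775} = \left(-1\right) \left(- \frac{608}{775}\right) = \frac{608}{775}$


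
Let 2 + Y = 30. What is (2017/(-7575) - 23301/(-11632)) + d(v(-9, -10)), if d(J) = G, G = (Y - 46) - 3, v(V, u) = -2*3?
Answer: -1697317069/88112400 ≈ -19.263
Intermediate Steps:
Y = 28 (Y = -2 + 30 = 28)
v(V, u) = -6
G = -21 (G = (28 - 46) - 3 = -18 - 3 = -21)
d(J) = -21
(2017/(-7575) - 23301/(-11632)) + d(v(-9, -10)) = (2017/(-7575) - 23301/(-11632)) - 21 = (2017*(-1/7575) - 23301*(-1/11632)) - 21 = (-2017/7575 + 23301/11632) - 21 = 153043331/88112400 - 21 = -1697317069/88112400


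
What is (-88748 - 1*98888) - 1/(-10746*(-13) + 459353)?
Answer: -112403533437/599051 ≈ -1.8764e+5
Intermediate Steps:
(-88748 - 1*98888) - 1/(-10746*(-13) + 459353) = (-88748 - 98888) - 1/(139698 + 459353) = -187636 - 1/599051 = -112403533437/599051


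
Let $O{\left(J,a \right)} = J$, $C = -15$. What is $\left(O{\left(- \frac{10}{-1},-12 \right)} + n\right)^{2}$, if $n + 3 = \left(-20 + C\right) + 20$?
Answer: $64$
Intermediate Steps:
$n = -18$ ($n = -3 + \left(\left(-20 - 15\right) + 20\right) = -3 + \left(-35 + 20\right) = -3 - 15 = -18$)
$\left(O{\left(- \frac{10}{-1},-12 \right)} + n\right)^{2} = \left(- \frac{10}{-1} - 18\right)^{2} = \left(\left(-10\right) \left(-1\right) - 18\right)^{2} = \left(10 - 18\right)^{2} = \left(-8\right)^{2} = 64$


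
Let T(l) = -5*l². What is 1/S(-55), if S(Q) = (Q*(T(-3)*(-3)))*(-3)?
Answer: 1/22275 ≈ 4.4893e-5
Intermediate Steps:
S(Q) = -405*Q (S(Q) = (Q*(-5*(-3)²*(-3)))*(-3) = (Q*(-5*9*(-3)))*(-3) = (Q*(-45*(-3)))*(-3) = (Q*135)*(-3) = (135*Q)*(-3) = -405*Q)
1/S(-55) = 1/(-405*(-55)) = 1/22275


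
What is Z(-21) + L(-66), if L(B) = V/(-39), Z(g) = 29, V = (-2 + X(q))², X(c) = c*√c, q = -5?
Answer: 1252/39 - 20*I*√5/39 ≈ 32.103 - 1.1467*I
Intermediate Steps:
X(c) = c^(3/2)
V = (-2 - 5*I*√5)² (V = (-2 + (-5)^(3/2))² = (-2 - 5*I*√5)² ≈ -121.0 + 44.721*I)
L(B) = 121/39 - 20*I*√5/39 (L(B) = (-121 + 20*I*√5)/(-39) = (-121 + 20*I*√5)*(-1/39) = 121/39 - 20*I*√5/39)
Z(-21) + L(-66) = 29 + (121/39 - 20*I*√5/39) = 1252/39 - 20*I*√5/39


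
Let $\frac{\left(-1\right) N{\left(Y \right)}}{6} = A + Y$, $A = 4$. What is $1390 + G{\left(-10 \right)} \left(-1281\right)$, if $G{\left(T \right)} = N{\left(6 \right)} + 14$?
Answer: $60316$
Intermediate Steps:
$N{\left(Y \right)} = -24 - 6 Y$ ($N{\left(Y \right)} = - 6 \left(4 + Y\right) = -24 - 6 Y$)
$G{\left(T \right)} = -46$ ($G{\left(T \right)} = \left(-24 - 36\right) + 14 = -60 + 14 = -46$)
$1390 + G{\left(-10 \right)} \left(-1281\right) = 1390 - -58926 = 1390 + 58926 = 60316$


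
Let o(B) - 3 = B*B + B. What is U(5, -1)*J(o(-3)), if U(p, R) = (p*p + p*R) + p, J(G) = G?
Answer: 225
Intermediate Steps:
o(B) = 3 + B + B² (o(B) = 3 + (B*B + B) = 3 + (B² + B) = 3 + (B + B²) = 3 + B + B²)
U(p, R) = p + p² + R*p (U(p, R) = (p² + R*p) + p = p + p² + R*p)
U(5, -1)*J(o(-3)) = (5*(1 - 1 + 5))*(3 - 3 + (-3)²) = (5*5)*(3 - 3 + 9) = 25*9 = 225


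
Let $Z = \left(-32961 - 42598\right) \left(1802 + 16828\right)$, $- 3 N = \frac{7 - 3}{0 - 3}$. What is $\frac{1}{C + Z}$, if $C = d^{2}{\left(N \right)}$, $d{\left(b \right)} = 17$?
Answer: $- \frac{1}{1407663881} \approx -7.104 \cdot 10^{-10}$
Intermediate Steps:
$N = \frac{4}{9}$ ($N = - \frac{\left(7 - 3\right) \frac{1}{0 - 3}}{3} = - \frac{4 \frac{1}{-3}}{3} = - \frac{4 \left(- \frac{1}{3}\right)}{3} = \left(- \frac{1}{3}\right) \left(- \frac{4}{3}\right) = \frac{4}{9} \approx 0.44444$)
$C = 289$ ($C = 17^{2} = 289$)
$Z = -1407664170$ ($Z = \left(-75559\right) 18630 = -1407664170$)
$\frac{1}{C + Z} = \frac{1}{289 - 1407664170} = \frac{1}{-1407663881} = - \frac{1}{1407663881}$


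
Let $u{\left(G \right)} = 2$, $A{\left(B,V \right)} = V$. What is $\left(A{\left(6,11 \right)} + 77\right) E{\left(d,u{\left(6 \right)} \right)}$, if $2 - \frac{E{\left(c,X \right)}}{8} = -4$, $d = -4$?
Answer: $4224$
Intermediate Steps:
$E{\left(c,X \right)} = 48$ ($E{\left(c,X \right)} = 16 - -32 = 16 + 32 = 48$)
$\left(A{\left(6,11 \right)} + 77\right) E{\left(d,u{\left(6 \right)} \right)} = \left(11 + 77\right) 48 = 88 \cdot 48 = 4224$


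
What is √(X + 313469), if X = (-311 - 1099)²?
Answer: √2301569 ≈ 1517.1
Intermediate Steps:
X = 1988100 (X = (-1410)² = 1988100)
√(X + 313469) = √(1988100 + 313469) = √2301569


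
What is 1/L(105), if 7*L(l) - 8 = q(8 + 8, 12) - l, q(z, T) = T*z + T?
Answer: 7/107 ≈ 0.065421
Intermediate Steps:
q(z, T) = T + T*z
L(l) = 212/7 - l/7 (L(l) = 8/7 + (12*(1 + (8 + 8)) - l)/7 = 8/7 + (12*(1 + 16) - l)/7 = 8/7 + (12*17 - l)/7 = 8/7 + (204 - l)/7 = 8/7 + (204/7 - l/7) = 212/7 - l/7)
1/L(105) = 1/(212/7 - ⅐*105) = 1/(212/7 - 15) = 1/(107/7) = 7/107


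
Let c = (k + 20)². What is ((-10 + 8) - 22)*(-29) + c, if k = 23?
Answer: 2545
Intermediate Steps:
c = 1849 (c = (23 + 20)² = 43² = 1849)
((-10 + 8) - 22)*(-29) + c = ((-10 + 8) - 22)*(-29) + 1849 = (-2 - 22)*(-29) + 1849 = -24*(-29) + 1849 = 696 + 1849 = 2545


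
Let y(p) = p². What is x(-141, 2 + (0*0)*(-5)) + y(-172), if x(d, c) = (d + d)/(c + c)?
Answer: 59027/2 ≈ 29514.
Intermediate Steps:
x(d, c) = d/c (x(d, c) = (2*d)/((2*c)) = (2*d)*(1/(2*c)) = d/c)
x(-141, 2 + (0*0)*(-5)) + y(-172) = -141/(2 + (0*0)*(-5)) + (-172)² = -141/(2 + 0*(-5)) + 29584 = -141/(2 + 0) + 29584 = -141/2 + 29584 = 59027/2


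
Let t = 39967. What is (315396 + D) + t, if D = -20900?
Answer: 334463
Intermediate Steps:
(315396 + D) + t = (315396 - 20900) + 39967 = 294496 + 39967 = 334463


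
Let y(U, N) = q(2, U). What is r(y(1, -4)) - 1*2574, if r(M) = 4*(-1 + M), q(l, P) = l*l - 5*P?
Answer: -2582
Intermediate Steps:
q(l, P) = l**2 - 5*P
y(U, N) = 4 - 5*U (y(U, N) = 2**2 - 5*U = 4 - 5*U)
r(M) = -4 + 4*M
r(y(1, -4)) - 1*2574 = (-4 + 4*(4 - 5*1)) - 1*2574 = (-4 + 4*(4 - 5)) - 2574 = (-4 + 4*(-1)) - 2574 = (-4 - 4) - 2574 = -8 - 2574 = -2582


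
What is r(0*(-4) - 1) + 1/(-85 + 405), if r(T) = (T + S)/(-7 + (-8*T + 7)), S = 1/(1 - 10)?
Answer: -391/2880 ≈ -0.13576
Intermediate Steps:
S = -⅑ (S = 1/(-9) = -⅑ ≈ -0.11111)
r(T) = -(-⅑ + T)/(8*T) (r(T) = (T - ⅑)/(-7 + (-8*T + 7)) = (-⅑ + T)/(-7 + (7 - 8*T)) = (-⅑ + T)/((-8*T)) = (-⅑ + T)*(-1/(8*T)) = -(-⅑ + T)/(8*T))
r(0*(-4) - 1) + 1/(-85 + 405) = (1 - 9*(0*(-4) - 1))/(72*(0*(-4) - 1)) + 1/(-85 + 405) = (1 - 9*(0 - 1))/(72*(0 - 1)) + 1/320 = (1/72)*(1 - 9*(-1))/(-1) + 1/320 = (1/72)*(-1)*(1 + 9) + 1/320 = (1/72)*(-1)*10 + 1/320 = -5/36 + 1/320 = -391/2880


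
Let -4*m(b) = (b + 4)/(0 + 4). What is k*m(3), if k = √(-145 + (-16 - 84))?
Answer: -49*I*√5/16 ≈ -6.848*I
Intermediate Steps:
m(b) = -¼ - b/16 (m(b) = -(b + 4)/(4*(0 + 4)) = -(4 + b)/(4*4) = -(1 + b/4)/4 = -¼ - b/16)
k = 7*I*√5 (k = √(-145 - 100) = √(-245) = 7*I*√5 ≈ 15.652*I)
k*m(3) = (7*I*√5)*(-¼ - 1/16*3) = (7*I*√5)*(-¼ - 3/16) = (7*I*√5)*(-7/16) = -49*I*√5/16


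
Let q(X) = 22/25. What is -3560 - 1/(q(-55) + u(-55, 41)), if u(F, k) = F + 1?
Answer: -4727655/1328 ≈ -3560.0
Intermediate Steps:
u(F, k) = 1 + F
q(X) = 22/25 (q(X) = 22*(1/25) = 22/25)
-3560 - 1/(q(-55) + u(-55, 41)) = -3560 - 1/(22/25 + (1 - 55)) = -3560 - 1/(22/25 - 54) = -3560 - 1/(-1328/25) = -3560 - 1*(-25/1328) = -3560 + 25/1328 = -4727655/1328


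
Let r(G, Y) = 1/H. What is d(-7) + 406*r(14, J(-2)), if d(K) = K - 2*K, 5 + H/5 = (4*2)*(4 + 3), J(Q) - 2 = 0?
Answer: 2191/255 ≈ 8.5922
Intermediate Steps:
J(Q) = 2 (J(Q) = 2 + 0 = 2)
H = 255 (H = -25 + 5*((4*2)*(4 + 3)) = -25 + 5*(8*7) = -25 + 5*56 = -25 + 280 = 255)
r(G, Y) = 1/255
d(K) = -K
d(-7) + 406*r(14, J(-2)) = -1*(-7) + 406*(1/255) = 7 + 406/255 = 2191/255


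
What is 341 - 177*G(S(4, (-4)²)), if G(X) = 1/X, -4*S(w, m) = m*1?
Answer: 1541/4 ≈ 385.25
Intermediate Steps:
S(w, m) = -m/4
341 - 177*G(S(4, (-4)²)) = 341 - 177/((-¼*(-4)²)) = 341 - 177/((-¼*16)) = 341 - 177/(-4) = 341 - 177*(-¼) = 341 + 177/4 = 1541/4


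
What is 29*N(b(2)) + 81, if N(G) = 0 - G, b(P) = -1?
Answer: 110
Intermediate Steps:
N(G) = -G
29*N(b(2)) + 81 = 29*(-1*(-1)) + 81 = 29*1 + 81 = 29 + 81 = 110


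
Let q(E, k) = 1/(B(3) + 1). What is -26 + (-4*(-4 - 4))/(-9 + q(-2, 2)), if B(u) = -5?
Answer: -1090/37 ≈ -29.459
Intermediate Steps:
q(E, k) = -¼ (q(E, k) = 1/(-5 + 1) = 1/(-4) = -¼)
-26 + (-4*(-4 - 4))/(-9 + q(-2, 2)) = -26 + (-4*(-4 - 4))/(-9 - ¼) = -26 + (-4*(-8))/(-37/4) = -26 - 4/37*32 = -26 - 128/37 = -1090/37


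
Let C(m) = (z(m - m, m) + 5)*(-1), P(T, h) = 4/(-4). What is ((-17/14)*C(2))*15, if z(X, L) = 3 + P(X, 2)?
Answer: 255/2 ≈ 127.50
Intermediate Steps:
P(T, h) = -1 (P(T, h) = 4*(-1/4) = -1)
z(X, L) = 2 (z(X, L) = 3 - 1 = 2)
C(m) = -7 (C(m) = (2 + 5)*(-1) = 7*(-1) = -7)
((-17/14)*C(2))*15 = (-17/14*(-7))*15 = (-17*1/14*(-7))*15 = -17/14*(-7)*15 = (17/2)*15 = 255/2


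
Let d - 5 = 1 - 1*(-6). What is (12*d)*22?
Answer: 3168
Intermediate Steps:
d = 12 (d = 5 + (1 - 1*(-6)) = 5 + (1 + 6) = 5 + 7 = 12)
(12*d)*22 = (12*12)*22 = 144*22 = 3168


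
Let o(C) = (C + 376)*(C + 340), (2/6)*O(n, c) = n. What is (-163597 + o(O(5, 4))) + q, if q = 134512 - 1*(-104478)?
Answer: 214198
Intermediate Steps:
O(n, c) = 3*n
o(C) = (340 + C)*(376 + C) (o(C) = (376 + C)*(340 + C) = (340 + C)*(376 + C))
q = 238990 (q = 134512 + 104478 = 238990)
(-163597 + o(O(5, 4))) + q = (-163597 + (127840 + (3*5)² + 716*(3*5))) + 238990 = (-163597 + (127840 + 15² + 716*15)) + 238990 = (-163597 + (127840 + 225 + 10740)) + 238990 = (-163597 + 138805) + 238990 = -24792 + 238990 = 214198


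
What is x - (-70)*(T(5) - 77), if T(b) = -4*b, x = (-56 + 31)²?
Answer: -6165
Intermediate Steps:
x = 625 (x = (-25)² = 625)
x - (-70)*(T(5) - 77) = 625 - (-70)*(-4*5 - 77) = 625 - (-70)*(-20 - 77) = 625 - (-70)*(-97) = 625 - 1*6790 = 625 - 6790 = -6165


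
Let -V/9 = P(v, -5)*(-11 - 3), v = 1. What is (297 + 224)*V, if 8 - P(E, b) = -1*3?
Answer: 722106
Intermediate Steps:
P(E, b) = 11 (P(E, b) = 8 - (-1)*3 = 8 - 1*(-3) = 8 + 3 = 11)
V = 1386 (V = -99*(-11 - 3) = -99*(-14) = -9*(-154) = 1386)
(297 + 224)*V = (297 + 224)*1386 = 521*1386 = 722106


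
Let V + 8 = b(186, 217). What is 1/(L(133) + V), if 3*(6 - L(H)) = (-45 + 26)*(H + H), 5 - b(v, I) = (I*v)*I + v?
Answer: -3/26271157 ≈ -1.1419e-7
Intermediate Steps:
b(v, I) = 5 - v - v*I² (b(v, I) = 5 - ((I*v)*I + v) = 5 - (v*I² + v) = 5 - (v + v*I²) = 5 + (-v - v*I²) = 5 - v - v*I²)
L(H) = 6 + 38*H/3 (L(H) = 6 - (-45 + 26)*(H + H)/3 = 6 - (-19)*2*H/3 = 6 - (-38)*H/3 = 6 + 38*H/3)
V = -8758743 (V = -8 + (5 - 1*186 - 1*186*217²) = -8 + (5 - 186 - 1*186*47089) = -8 + (5 - 186 - 8758554) = -8 - 8758735 = -8758743)
1/(L(133) + V) = 1/((6 + (38/3)*133) - 8758743) = 1/((6 + 5054/3) - 8758743) = 1/(5072/3 - 8758743) = 1/(-26271157/3) = -3/26271157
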